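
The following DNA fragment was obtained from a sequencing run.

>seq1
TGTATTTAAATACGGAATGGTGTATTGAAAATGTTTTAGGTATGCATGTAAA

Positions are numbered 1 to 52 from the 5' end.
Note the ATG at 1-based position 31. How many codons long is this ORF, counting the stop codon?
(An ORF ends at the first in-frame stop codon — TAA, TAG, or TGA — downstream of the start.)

3

Codons from position 31: ATG (31–33), TTT (34–36), TAG (37–39).
TAG is the first in-frame stop; that's 3 codons including the stop.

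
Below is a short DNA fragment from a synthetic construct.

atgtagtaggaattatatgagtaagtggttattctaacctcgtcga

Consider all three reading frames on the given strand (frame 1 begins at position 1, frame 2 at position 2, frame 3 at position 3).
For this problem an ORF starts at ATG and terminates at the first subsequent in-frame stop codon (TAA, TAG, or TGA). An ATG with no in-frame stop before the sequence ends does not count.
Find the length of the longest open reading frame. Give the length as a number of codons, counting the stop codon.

7

Frame 1: ATG TAG TAG GAA TTA TAT GAG TAA GTG GTT ATT CTA ACC TCG TCG — ATG at 1, stop TAG at 4 → 6 nt.
Frame 2: TGT AGT AGG AAT TAT ATG AGT AAG TGG TTA TTC TAA CCT CGT CGA — ATG at 17, stop TAA at 35 → 21 nt.
Frame 3: GTA GTA GGA ATT ATA TGA GTA AGT GGT TAT TCT AAC CTC GTC — no ATG→stop ORF.
Longest: frame 2, positions 17–37, 21 nt = 7 codons = 6 aa. → 7 codons.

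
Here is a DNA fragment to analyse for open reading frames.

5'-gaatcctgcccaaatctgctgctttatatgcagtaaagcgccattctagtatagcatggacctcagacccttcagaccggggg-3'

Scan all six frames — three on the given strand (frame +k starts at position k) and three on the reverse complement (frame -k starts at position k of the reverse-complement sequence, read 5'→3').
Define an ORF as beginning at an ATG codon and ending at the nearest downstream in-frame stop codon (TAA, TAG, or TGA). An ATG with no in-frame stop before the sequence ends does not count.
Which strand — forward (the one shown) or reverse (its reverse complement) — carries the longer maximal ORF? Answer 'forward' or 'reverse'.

Reverse complement (5'→3'): CCCCCGGTCTGAAGGGTCTGAGGTCCATGCTATACTAGAATGGCGCTTTACTGCATATAAAGCAGCAGATTTGGGCAGGATTC
Frame +1: GAA TCC TGC CCA AAT CTG CTG CTT TAT ATG CAG TAA AGC GCC ATT CTA GTA TAG CAT GGA CCT CAG ACC CTT CAG ACC GGG — ATG at 28, stop TAA at 34 → 9 nt.
Frame +2: AAT CCT GCC CAA ATC TGC TGC TTT ATA TGC AGT AAA GCG CCA TTC TAG TAT AGC ATG GAC CTC AGA CCC TTC AGA CCG GGG — no ATG→stop ORF.
Frame +3: ATC CTG CCC AAA TCT GCT GCT TTA TAT GCA GTA AAG CGC CAT TCT AGT ATA GCA TGG ACC TCA GAC CCT TCA GAC CGG GGG — no ATG→stop ORF.
Frame -1: CCC CCG GTC TGA AGG GTC TGA GGT CCA TGC TAT ACT AGA ATG GCG CTT TAC TGC ATA TAA AGC AGC AGA TTT GGG CAG GAT — ATG at 40, stop TAA at 58 → 21 nt.
Frame -2: CCC CGG TCT GAA GGG TCT GAG GTC CAT GCT ATA CTA GAA TGG CGC TTT ACT GCA TAT AAA GCA GCA GAT TTG GGC AGG ATT — no ATG→stop ORF.
Frame -3: CCC GGT CTG AAG GGT CTG AGG TCC ATG CTA TAC TAG AAT GGC GCT TTA CTG CAT ATA AAG CAG CAG ATT TGG GCA GGA TTC — ATG at 27, stop TAG at 36 → 12 nt.
Forward-strand max 9 nt; reverse-strand max 21 nt. The reverse strand has the longer ORF.

reverse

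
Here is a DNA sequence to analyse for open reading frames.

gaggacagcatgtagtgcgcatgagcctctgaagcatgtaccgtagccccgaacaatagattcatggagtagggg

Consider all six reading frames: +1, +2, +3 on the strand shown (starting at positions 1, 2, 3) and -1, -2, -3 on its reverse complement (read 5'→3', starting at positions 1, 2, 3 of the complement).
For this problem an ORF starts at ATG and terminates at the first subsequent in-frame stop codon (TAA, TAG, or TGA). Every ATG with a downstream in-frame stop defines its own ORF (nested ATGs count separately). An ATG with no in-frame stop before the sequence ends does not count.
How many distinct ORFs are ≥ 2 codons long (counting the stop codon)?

4

Reverse complement (5'→3'): CCCCTACTCCATGAATCTATTGTTCGGGGCTACGGTACATGCTTCAGAGGCTCATGCGCACTACATGCTGTCCTC
Frame +1: GAG GAC AGC ATG TAG TGC GCA TGA GCC TCT GAA GCA TGT ACC GTA GCC CCG AAC AAT AGA TTC ATG GAG TAG GGG — ATG at 10, stop TAG at 13 → 6 nt; ATG at 64, stop TAG at 70 → 9 nt.
Frame +2: AGG ACA GCA TGT AGT GCG CAT GAG CCT CTG AAG CAT GTA CCG TAG CCC CGA ACA ATA GAT TCA TGG AGT AGG — no ATG→stop ORF.
Frame +3: GGA CAG CAT GTA GTG CGC ATG AGC CTC TGA AGC ATG TAC CGT AGC CCC GAA CAA TAG ATT CAT GGA GTA GGG — ATG at 21, stop TGA at 30 → 12 nt; ATG at 36, stop TAG at 57 → 24 nt.
Frame -1: CCC CTA CTC CAT GAA TCT ATT GTT CGG GGC TAC GGT ACA TGC TTC AGA GGC TCA TGC GCA CTA CAT GCT GTC CTC — no ATG→stop ORF.
Frame -2: CCC TAC TCC ATG AAT CTA TTG TTC GGG GCT ACG GTA CAT GCT TCA GAG GCT CAT GCG CAC TAC ATG CTG TCC — no ATG→stop ORF.
Frame -3: CCT ACT CCA TGA ATC TAT TGT TCG GGG CTA CGG TAC ATG CTT CAG AGG CTC ATG CGC ACT ACA TGC TGT CCT — no ATG→stop ORF.
ORFs ≥ 2 codons: frame +1 10–15 (2 codons), frame +1 64–72 (3 codons), frame +3 21–32 (4 codons), frame +3 36–59 (8 codons). Count = 4.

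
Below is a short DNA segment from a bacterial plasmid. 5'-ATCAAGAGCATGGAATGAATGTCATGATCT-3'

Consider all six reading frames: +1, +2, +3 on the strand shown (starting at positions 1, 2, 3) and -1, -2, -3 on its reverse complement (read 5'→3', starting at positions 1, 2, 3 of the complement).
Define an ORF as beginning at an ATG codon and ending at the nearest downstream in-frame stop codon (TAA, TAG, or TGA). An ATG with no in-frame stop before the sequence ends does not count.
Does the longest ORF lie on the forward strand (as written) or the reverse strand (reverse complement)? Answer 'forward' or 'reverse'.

Reverse complement (5'→3'): AGATCATGACATTCATTCCATGCTCTTGAT
Frame +1: ATC AAG AGC ATG GAA TGA ATG TCA TGA TCT — ATG at 10, stop TGA at 16 → 9 nt; ATG at 19, stop TGA at 25 → 9 nt.
Frame +2: TCA AGA GCA TGG AAT GAA TGT CAT GAT — no ATG→stop ORF.
Frame +3: CAA GAG CAT GGA ATG AAT GTC ATG ATC — no ATG→stop ORF.
Frame -1: AGA TCA TGA CAT TCA TTC CAT GCT CTT GAT — no ATG→stop ORF.
Frame -2: GAT CAT GAC ATT CAT TCC ATG CTC TTG — no ATG→stop ORF.
Frame -3: ATC ATG ACA TTC ATT CCA TGC TCT TGA — ATG at 6, stop TGA at 27 → 24 nt.
Forward-strand max 9 nt; reverse-strand max 24 nt. The reverse strand has the longer ORF.

reverse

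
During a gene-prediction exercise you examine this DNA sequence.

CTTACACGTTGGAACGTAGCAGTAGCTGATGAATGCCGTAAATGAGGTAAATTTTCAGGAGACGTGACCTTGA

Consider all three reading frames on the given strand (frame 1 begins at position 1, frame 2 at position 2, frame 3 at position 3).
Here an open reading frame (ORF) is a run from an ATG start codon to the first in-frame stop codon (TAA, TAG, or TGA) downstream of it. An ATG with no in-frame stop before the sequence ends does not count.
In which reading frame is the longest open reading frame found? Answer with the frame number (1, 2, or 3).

Frame 1: CTT ACA CGT TGG AAC GTA GCA GTA GCT GAT GAA TGC CGT AAA TGA GGT AAA TTT TCA GGA GAC GTG ACC TTG — no ATG→stop ORF.
Frame 2: TTA CAC GTT GGA ACG TAG CAG TAG CTG ATG AAT GCC GTA AAT GAG GTA AAT TTT CAG GAG ACG TGA CCT TGA — ATG at 29, stop TGA at 65 → 39 nt.
Frame 3: TAC ACG TTG GAA CGT AGC AGT AGC TGA TGA ATG CCG TAA ATG AGG TAA ATT TTC AGG AGA CGT GAC CTT — ATG at 33, stop TAA at 39 → 9 nt; ATG at 42, stop TAA at 48 → 9 nt.
Longest ORF is 39 nt in frame 2 (positions 29–67).

2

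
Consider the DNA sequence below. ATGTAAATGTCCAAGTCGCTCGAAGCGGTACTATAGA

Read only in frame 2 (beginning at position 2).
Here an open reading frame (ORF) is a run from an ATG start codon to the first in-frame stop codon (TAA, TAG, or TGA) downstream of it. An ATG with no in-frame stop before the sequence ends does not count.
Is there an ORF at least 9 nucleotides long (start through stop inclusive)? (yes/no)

no

Frame 2: TGT AAA TGT CCA AGT CGC TCG AAG CGG TAC TAT AGA — no ATG→stop ORF.
Largest ORF found is 0 nucleotides < 9, so no.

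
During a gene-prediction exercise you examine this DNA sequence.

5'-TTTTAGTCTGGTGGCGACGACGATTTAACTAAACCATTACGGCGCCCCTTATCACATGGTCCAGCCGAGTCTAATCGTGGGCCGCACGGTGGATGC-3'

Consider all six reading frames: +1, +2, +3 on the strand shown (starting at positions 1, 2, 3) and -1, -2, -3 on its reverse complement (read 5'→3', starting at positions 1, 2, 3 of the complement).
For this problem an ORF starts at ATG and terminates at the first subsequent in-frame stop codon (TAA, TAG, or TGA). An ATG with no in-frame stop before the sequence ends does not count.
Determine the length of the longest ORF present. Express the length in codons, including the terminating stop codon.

3

Reverse complement (5'→3'): GCATCCACCGTGCGGCCCACGATTAGACTCGGCTGGACCATGTGATAAGGGGCGCCGTAATGGTTTAGTTAAATCGTCGTCGCCACCAGACTAAAA
Frame +1: TTT TAG TCT GGT GGC GAC GAC GAT TTA ACT AAA CCA TTA CGG CGC CCC TTA TCA CAT GGT CCA GCC GAG TCT AAT CGT GGG CCG CAC GGT GGA TGC — no ATG→stop ORF.
Frame +2: TTT AGT CTG GTG GCG ACG ACG ATT TAA CTA AAC CAT TAC GGC GCC CCT TAT CAC ATG GTC CAG CCG AGT CTA ATC GTG GGC CGC ACG GTG GAT — no ATG→stop ORF.
Frame +3: TTA GTC TGG TGG CGA CGA CGA TTT AAC TAA ACC ATT ACG GCG CCC CTT ATC ACA TGG TCC AGC CGA GTC TAA TCG TGG GCC GCA CGG TGG ATG — no ATG→stop ORF.
Frame -1: GCA TCC ACC GTG CGG CCC ACG ATT AGA CTC GGC TGG ACC ATG TGA TAA GGG GCG CCG TAA TGG TTT AGT TAA ATC GTC GTC GCC ACC AGA CTA AAA — ATG at 40, stop TGA at 43 → 6 nt.
Frame -2: CAT CCA CCG TGC GGC CCA CGA TTA GAC TCG GCT GGA CCA TGT GAT AAG GGG CGC CGT AAT GGT TTA GTT AAA TCG TCG TCG CCA CCA GAC TAA — no ATG→stop ORF.
Frame -3: ATC CAC CGT GCG GCC CAC GAT TAG ACT CGG CTG GAC CAT GTG ATA AGG GGC GCC GTA ATG GTT TAG TTA AAT CGT CGT CGC CAC CAG ACT AAA — ATG at 60, stop TAG at 66 → 9 nt.
Longest: frame -3, positions 60–68, 9 nt = 3 codons = 2 aa. → 3 codons.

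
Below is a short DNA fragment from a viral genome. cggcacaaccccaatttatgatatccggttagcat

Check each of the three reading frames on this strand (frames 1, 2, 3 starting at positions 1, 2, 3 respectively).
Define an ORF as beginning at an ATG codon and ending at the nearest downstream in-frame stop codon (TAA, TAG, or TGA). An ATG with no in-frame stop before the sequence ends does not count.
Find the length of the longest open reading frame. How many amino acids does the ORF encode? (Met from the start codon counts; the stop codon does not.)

Frame 1: CGG CAC AAC CCC AAT TTA TGA TAT CCG GTT AGC — no ATG→stop ORF.
Frame 2: GGC ACA ACC CCA ATT TAT GAT ATC CGG TTA GCA — no ATG→stop ORF.
Frame 3: GCA CAA CCC CAA TTT ATG ATA TCC GGT TAG CAT — ATG at 18, stop TAG at 30 → 15 nt.
Longest: frame 3, positions 18–32, 15 nt = 5 codons = 4 aa. → 4 amino acids.

4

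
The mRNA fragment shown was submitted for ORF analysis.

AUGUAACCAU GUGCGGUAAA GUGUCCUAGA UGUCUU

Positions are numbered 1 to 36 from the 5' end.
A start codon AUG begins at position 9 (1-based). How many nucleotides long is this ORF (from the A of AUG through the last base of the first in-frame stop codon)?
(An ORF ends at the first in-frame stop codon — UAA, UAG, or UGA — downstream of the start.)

Codons from position 9: AUG (9–11), UGC (12–14), GGU (15–17), AAA (18–20), GUG (21–23), UCC (24–26), UAG (27–29).
UAG is the first in-frame stop; ORF spans 9–29, 21 nucleotides.

21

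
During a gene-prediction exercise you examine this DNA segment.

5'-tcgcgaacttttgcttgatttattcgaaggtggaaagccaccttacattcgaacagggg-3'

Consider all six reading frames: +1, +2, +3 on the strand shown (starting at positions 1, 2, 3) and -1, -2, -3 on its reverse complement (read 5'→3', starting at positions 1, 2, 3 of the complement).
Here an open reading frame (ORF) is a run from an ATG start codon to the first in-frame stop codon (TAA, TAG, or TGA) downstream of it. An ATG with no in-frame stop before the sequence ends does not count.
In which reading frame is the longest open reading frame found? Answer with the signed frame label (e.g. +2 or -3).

Reverse complement (5'→3'): CCCCTGTTCGAATGTAAGGTGGCTTTCCACCTTCGAATAAATCAAGCAAAAGTTCGCGA
Frame +1: TCG CGA ACT TTT GCT TGA TTT ATT CGA AGG TGG AAA GCC ACC TTA CAT TCG AAC AGG — no ATG→stop ORF.
Frame +2: CGC GAA CTT TTG CTT GAT TTA TTC GAA GGT GGA AAG CCA CCT TAC ATT CGA ACA GGG — no ATG→stop ORF.
Frame +3: GCG AAC TTT TGC TTG ATT TAT TCG AAG GTG GAA AGC CAC CTT ACA TTC GAA CAG GGG — no ATG→stop ORF.
Frame -1: CCC CTG TTC GAA TGT AAG GTG GCT TTC CAC CTT CGA ATA AAT CAA GCA AAA GTT CGC — no ATG→stop ORF.
Frame -2: CCC TGT TCG AAT GTA AGG TGG CTT TCC ACC TTC GAA TAA ATC AAG CAA AAG TTC GCG — no ATG→stop ORF.
Frame -3: CCT GTT CGA ATG TAA GGT GGC TTT CCA CCT TCG AAT AAA TCA AGC AAA AGT TCG CGA — ATG at 12, stop TAA at 15 → 6 nt.
Longest ORF is 6 nt in frame -3 (positions 12–17).

-3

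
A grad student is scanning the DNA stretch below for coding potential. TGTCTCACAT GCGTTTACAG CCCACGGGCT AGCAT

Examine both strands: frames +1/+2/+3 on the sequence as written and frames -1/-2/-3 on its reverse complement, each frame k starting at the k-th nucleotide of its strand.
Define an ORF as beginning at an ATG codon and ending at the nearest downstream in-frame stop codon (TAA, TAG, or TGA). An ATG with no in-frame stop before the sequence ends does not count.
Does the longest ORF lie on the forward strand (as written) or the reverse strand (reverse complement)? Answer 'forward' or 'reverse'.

forward

Reverse complement (5'→3'): ATGCTAGCCCGTGGGCTGTAAACGCATGTGAGACA
Frame +1: TGT CTC ACA TGC GTT TAC AGC CCA CGG GCT AGC — no ATG→stop ORF.
Frame +2: GTC TCA CAT GCG TTT ACA GCC CAC GGG CTA GCA — no ATG→stop ORF.
Frame +3: TCT CAC ATG CGT TTA CAG CCC ACG GGC TAG CAT — ATG at 9, stop TAG at 30 → 24 nt.
Frame -1: ATG CTA GCC CGT GGG CTG TAA ACG CAT GTG AGA — ATG at 1, stop TAA at 19 → 21 nt.
Frame -2: TGC TAG CCC GTG GGC TGT AAA CGC ATG TGA GAC — ATG at 26, stop TGA at 29 → 6 nt.
Frame -3: GCT AGC CCG TGG GCT GTA AAC GCA TGT GAG ACA — no ATG→stop ORF.
Forward-strand max 24 nt; reverse-strand max 21 nt. The forward strand has the longer ORF.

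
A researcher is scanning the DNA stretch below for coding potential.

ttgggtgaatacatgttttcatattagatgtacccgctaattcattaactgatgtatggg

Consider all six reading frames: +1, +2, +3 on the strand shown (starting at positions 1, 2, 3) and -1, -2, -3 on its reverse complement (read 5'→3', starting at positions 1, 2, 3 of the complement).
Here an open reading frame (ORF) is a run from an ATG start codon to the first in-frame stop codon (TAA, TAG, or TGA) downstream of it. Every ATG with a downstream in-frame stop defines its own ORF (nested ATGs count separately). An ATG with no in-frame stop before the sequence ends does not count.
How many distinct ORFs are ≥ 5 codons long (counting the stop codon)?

2

Reverse complement (5'→3'): CCCATACATCAGTTAATGAATTAGCGGGTACATCTAATATGAAAACATGTATTCACCCAA
Frame +1: TTG GGT GAA TAC ATG TTT TCA TAT TAG ATG TAC CCG CTA ATT CAT TAA CTG ATG TAT GGG — ATG at 13, stop TAG at 25 → 15 nt; ATG at 28, stop TAA at 46 → 21 nt.
Frame +2: TGG GTG AAT ACA TGT TTT CAT ATT AGA TGT ACC CGC TAA TTC ATT AAC TGA TGT ATG — no ATG→stop ORF.
Frame +3: GGG TGA ATA CAT GTT TTC ATA TTA GAT GTA CCC GCT AAT TCA TTA ACT GAT GTA TGG — no ATG→stop ORF.
Frame -1: CCC ATA CAT CAG TTA ATG AAT TAG CGG GTA CAT CTA ATA TGA AAA CAT GTA TTC ACC CAA — ATG at 16, stop TAG at 22 → 9 nt.
Frame -2: CCA TAC ATC AGT TAA TGA ATT AGC GGG TAC ATC TAA TAT GAA AAC ATG TAT TCA CCC — no ATG→stop ORF.
Frame -3: CAT ACA TCA GTT AAT GAA TTA GCG GGT ACA TCT AAT ATG AAA ACA TGT ATT CAC CCA — no ATG→stop ORF.
ORFs ≥ 5 codons: frame +1 13–27 (5 codons), frame +1 28–48 (7 codons). Count = 2.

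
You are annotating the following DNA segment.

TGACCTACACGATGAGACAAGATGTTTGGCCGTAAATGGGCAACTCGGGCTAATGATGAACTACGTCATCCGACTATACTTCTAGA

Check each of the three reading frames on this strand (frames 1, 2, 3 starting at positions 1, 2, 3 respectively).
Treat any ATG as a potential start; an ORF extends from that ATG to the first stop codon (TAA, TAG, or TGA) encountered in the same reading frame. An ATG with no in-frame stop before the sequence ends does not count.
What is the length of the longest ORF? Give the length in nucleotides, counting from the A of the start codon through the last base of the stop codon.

Frame 1: TGA CCT ACA CGA TGA GAC AAG ATG TTT GGC CGT AAA TGG GCA ACT CGG GCT AAT GAT GAA CTA CGT CAT CCG ACT ATA CTT CTA — no ATG→stop ORF.
Frame 2: GAC CTA CAC GAT GAG ACA AGA TGT TTG GCC GTA AAT GGG CAA CTC GGG CTA ATG ATG AAC TAC GTC ATC CGA CTA TAC TTC TAG — ATG at 53, stop TAG at 83 → 33 nt; ATG at 56, stop TAG at 83 → 30 nt.
Frame 3: ACC TAC ACG ATG AGA CAA GAT GTT TGG CCG TAA ATG GGC AAC TCG GGC TAA TGA TGA ACT ACG TCA TCC GAC TAT ACT TCT AGA — ATG at 12, stop TAA at 33 → 24 nt; ATG at 36, stop TAA at 51 → 18 nt.
Longest: frame 2, positions 53–85, 33 nt = 11 codons = 10 aa. → 33 nucleotides.

33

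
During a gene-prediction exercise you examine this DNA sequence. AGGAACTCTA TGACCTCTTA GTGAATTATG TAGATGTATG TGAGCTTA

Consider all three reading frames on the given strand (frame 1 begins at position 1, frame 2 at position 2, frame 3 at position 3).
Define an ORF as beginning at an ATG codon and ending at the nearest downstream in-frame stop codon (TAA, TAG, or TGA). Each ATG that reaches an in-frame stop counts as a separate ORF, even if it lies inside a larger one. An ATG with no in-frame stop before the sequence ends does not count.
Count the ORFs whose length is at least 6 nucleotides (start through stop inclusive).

3

Frame 1: AGG AAC TCT ATG ACC TCT TAG TGA ATT ATG TAG ATG TAT GTG AGC TTA — ATG at 10, stop TAG at 19 → 12 nt; ATG at 28, stop TAG at 31 → 6 nt.
Frame 2: GGA ACT CTA TGA CCT CTT AGT GAA TTA TGT AGA TGT ATG TGA GCT — ATG at 38, stop TGA at 41 → 6 nt.
Frame 3: GAA CTC TAT GAC CTC TTA GTG AAT TAT GTA GAT GTA TGT GAG CTT — no ATG→stop ORF.
ORFs ≥ 6 nucleotides: frame 1 10–21 (12 nucleotides), frame 1 28–33 (6 nucleotides), frame 2 38–43 (6 nucleotides). Count = 3.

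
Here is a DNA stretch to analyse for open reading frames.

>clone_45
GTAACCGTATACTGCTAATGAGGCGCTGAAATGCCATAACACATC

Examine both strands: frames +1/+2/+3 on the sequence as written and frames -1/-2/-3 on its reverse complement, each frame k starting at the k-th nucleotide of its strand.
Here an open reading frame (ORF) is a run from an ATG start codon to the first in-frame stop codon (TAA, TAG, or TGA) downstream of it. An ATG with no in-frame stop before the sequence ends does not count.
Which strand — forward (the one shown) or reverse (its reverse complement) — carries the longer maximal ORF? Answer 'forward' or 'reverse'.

Reverse complement (5'→3'): GATGTGTTATGGCATTTCAGCGCCTCATTAGCAGTATACGGTTAC
Frame +1: GTA ACC GTA TAC TGC TAA TGA GGC GCT GAA ATG CCA TAA CAC ATC — ATG at 31, stop TAA at 37 → 9 nt.
Frame +2: TAA CCG TAT ACT GCT AAT GAG GCG CTG AAA TGC CAT AAC ACA — no ATG→stop ORF.
Frame +3: AAC CGT ATA CTG CTA ATG AGG CGC TGA AAT GCC ATA ACA CAT — ATG at 18, stop TGA at 27 → 12 nt.
Frame -1: GAT GTG TTA TGG CAT TTC AGC GCC TCA TTA GCA GTA TAC GGT TAC — no ATG→stop ORF.
Frame -2: ATG TGT TAT GGC ATT TCA GCG CCT CAT TAG CAG TAT ACG GTT — ATG at 2, stop TAG at 29 → 30 nt.
Frame -3: TGT GTT ATG GCA TTT CAG CGC CTC ATT AGC AGT ATA CGG TTA — no ATG→stop ORF.
Forward-strand max 12 nt; reverse-strand max 30 nt. The reverse strand has the longer ORF.

reverse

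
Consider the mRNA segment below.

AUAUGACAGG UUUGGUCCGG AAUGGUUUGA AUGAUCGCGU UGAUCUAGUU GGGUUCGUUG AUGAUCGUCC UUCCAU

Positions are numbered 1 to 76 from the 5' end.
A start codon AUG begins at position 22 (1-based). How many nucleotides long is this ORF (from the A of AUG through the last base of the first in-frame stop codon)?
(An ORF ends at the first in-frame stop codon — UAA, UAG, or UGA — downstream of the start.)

9

Codons from position 22: AUG (22–24), GUU (25–27), UGA (28–30).
UGA is the first in-frame stop; ORF spans 22–30, 9 nucleotides.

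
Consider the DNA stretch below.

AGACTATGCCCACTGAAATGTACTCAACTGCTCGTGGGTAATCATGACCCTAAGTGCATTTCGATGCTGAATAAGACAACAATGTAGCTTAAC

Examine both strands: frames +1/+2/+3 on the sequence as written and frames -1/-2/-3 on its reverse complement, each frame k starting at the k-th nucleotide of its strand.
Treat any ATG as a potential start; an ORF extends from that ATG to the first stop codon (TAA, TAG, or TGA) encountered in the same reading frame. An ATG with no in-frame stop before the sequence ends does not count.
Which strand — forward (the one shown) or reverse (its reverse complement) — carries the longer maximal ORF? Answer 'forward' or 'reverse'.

reverse

Reverse complement (5'→3'): GTTAAGCTACATTGTTGTCTTATTCAGCATCGAAATGCACTTAGGGTCATGATTACCCACGAGCAGTTGAGTACATTTCAGTGGGCATAGTCT
Frame +1: AGA CTA TGC CCA CTG AAA TGT ACT CAA CTG CTC GTG GGT AAT CAT GAC CCT AAG TGC ATT TCG ATG CTG AAT AAG ACA ACA ATG TAG CTT AAC — ATG at 64, stop TAG at 85 → 24 nt; ATG at 82, stop TAG at 85 → 6 nt.
Frame +2: GAC TAT GCC CAC TGA AAT GTA CTC AAC TGC TCG TGG GTA ATC ATG ACC CTA AGT GCA TTT CGA TGC TGA ATA AGA CAA CAA TGT AGC TTA — ATG at 44, stop TGA at 68 → 27 nt.
Frame +3: ACT ATG CCC ACT GAA ATG TAC TCA ACT GCT CGT GGG TAA TCA TGA CCC TAA GTG CAT TTC GAT GCT GAA TAA GAC AAC AAT GTA GCT TAA — ATG at 6, stop TAA at 39 → 36 nt; ATG at 18, stop TAA at 39 → 24 nt.
Frame -1: GTT AAG CTA CAT TGT TGT CTT ATT CAG CAT CGA AAT GCA CTT AGG GTC ATG ATT ACC CAC GAG CAG TTG AGT ACA TTT CAG TGG GCA TAG TCT — ATG at 49, stop TAG at 88 → 42 nt.
Frame -2: TTA AGC TAC ATT GTT GTC TTA TTC AGC ATC GAA ATG CAC TTA GGG TCA TGA TTA CCC ACG AGC AGT TGA GTA CAT TTC AGT GGG CAT AGT — ATG at 35, stop TGA at 50 → 18 nt.
Frame -3: TAA GCT ACA TTG TTG TCT TAT TCA GCA TCG AAA TGC ACT TAG GGT CAT GAT TAC CCA CGA GCA GTT GAG TAC ATT TCA GTG GGC ATA GTC — no ATG→stop ORF.
Forward-strand max 36 nt; reverse-strand max 42 nt. The reverse strand has the longer ORF.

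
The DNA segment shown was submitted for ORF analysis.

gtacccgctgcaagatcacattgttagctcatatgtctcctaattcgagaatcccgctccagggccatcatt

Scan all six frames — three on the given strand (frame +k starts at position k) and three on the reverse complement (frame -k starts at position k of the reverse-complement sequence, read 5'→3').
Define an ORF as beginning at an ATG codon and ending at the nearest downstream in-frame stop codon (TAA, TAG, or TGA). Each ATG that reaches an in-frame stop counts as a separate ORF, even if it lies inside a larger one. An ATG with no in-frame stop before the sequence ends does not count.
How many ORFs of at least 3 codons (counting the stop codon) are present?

Reverse complement (5'→3'): AATGATGGCCCTGGAGCGGGATTCTCGAATTAGGAGACATATGAGCTAACAATGTGATCTTGCAGCGGGTAC
Frame +1: GTA CCC GCT GCA AGA TCA CAT TGT TAG CTC ATA TGT CTC CTA ATT CGA GAA TCC CGC TCC AGG GCC ATC ATT — no ATG→stop ORF.
Frame +2: TAC CCG CTG CAA GAT CAC ATT GTT AGC TCA TAT GTC TCC TAA TTC GAG AAT CCC GCT CCA GGG CCA TCA — no ATG→stop ORF.
Frame +3: ACC CGC TGC AAG ATC ACA TTG TTA GCT CAT ATG TCT CCT AAT TCG AGA ATC CCG CTC CAG GGC CAT CAT — no ATG→stop ORF.
Frame -1: AAT GAT GGC CCT GGA GCG GGA TTC TCG AAT TAG GAG ACA TAT GAG CTA ACA ATG TGA TCT TGC AGC GGG TAC — ATG at 52, stop TGA at 55 → 6 nt.
Frame -2: ATG ATG GCC CTG GAG CGG GAT TCT CGA ATT AGG AGA CAT ATG AGC TAA CAA TGT GAT CTT GCA GCG GGT — ATG at 2, stop TAA at 47 → 48 nt; ATG at 5, stop TAA at 47 → 45 nt; ATG at 41, stop TAA at 47 → 9 nt.
Frame -3: TGA TGG CCC TGG AGC GGG ATT CTC GAA TTA GGA GAC ATA TGA GCT AAC AAT GTG ATC TTG CAG CGG GTA — no ATG→stop ORF.
ORFs ≥ 3 codons: frame -2 2–49 (16 codons), frame -2 5–49 (15 codons), frame -2 41–49 (3 codons). Count = 3.

3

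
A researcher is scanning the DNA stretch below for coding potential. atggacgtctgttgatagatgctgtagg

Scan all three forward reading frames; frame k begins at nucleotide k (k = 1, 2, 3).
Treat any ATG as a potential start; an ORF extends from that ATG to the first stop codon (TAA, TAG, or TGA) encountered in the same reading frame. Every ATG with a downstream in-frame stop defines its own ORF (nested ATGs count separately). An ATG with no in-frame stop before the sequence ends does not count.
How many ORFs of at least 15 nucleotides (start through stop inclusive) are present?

Frame 1: ATG GAC GTC TGT TGA TAG ATG CTG TAG — ATG at 1, stop TGA at 13 → 15 nt; ATG at 19, stop TAG at 25 → 9 nt.
Frame 2: TGG ACG TCT GTT GAT AGA TGC TGT AGG — no ATG→stop ORF.
Frame 3: GGA CGT CTG TTG ATA GAT GCT GTA — no ATG→stop ORF.
ORFs ≥ 15 nucleotides: frame 1 1–15 (15 nucleotides). Count = 1.

1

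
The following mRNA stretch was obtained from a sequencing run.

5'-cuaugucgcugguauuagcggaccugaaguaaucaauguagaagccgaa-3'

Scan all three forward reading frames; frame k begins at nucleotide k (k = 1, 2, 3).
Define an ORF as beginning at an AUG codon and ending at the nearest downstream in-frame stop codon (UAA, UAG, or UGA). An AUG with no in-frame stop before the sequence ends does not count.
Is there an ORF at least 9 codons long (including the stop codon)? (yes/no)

yes

Frame 1: CUA UGU CGC UGG UAU UAG CGG ACC UGA AGU AAU CAA UGU AGA AGC CGA — no AUG→stop ORF.
Frame 2: UAU GUC GCU GGU AUU AGC GGA CCU GAA GUA AUC AAU GUA GAA GCC GAA — no AUG→stop ORF.
Frame 3: AUG UCG CUG GUA UUA GCG GAC CUG AAG UAA UCA AUG UAG AAG CCG — AUG at 3, stop UAA at 30 → 30 nt; AUG at 36, stop UAG at 39 → 6 nt.
Frame 3 has an ORF of 10 codons (positions 3–32) ≥ 9, so yes.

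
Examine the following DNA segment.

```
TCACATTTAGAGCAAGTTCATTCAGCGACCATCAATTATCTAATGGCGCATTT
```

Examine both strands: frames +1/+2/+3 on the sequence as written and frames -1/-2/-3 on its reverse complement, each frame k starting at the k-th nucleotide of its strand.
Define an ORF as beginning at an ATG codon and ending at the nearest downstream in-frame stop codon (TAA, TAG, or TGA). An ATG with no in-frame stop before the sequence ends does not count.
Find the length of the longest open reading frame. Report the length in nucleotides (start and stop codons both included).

15

Reverse complement (5'→3'): AAATGCGCCATTAGATAATTGATGGTCGCTGAATGAACTTGCTCTAAATGTGA
Frame +1: TCA CAT TTA GAG CAA GTT CAT TCA GCG ACC ATC AAT TAT CTA ATG GCG CAT — no ATG→stop ORF.
Frame +2: CAC ATT TAG AGC AAG TTC ATT CAG CGA CCA TCA ATT ATC TAA TGG CGC ATT — no ATG→stop ORF.
Frame +3: ACA TTT AGA GCA AGT TCA TTC AGC GAC CAT CAA TTA TCT AAT GGC GCA TTT — no ATG→stop ORF.
Frame -1: AAA TGC GCC ATT AGA TAA TTG ATG GTC GCT GAA TGA ACT TGC TCT AAA TGT — ATG at 22, stop TGA at 34 → 15 nt.
Frame -2: AAT GCG CCA TTA GAT AAT TGA TGG TCG CTG AAT GAA CTT GCT CTA AAT GTG — no ATG→stop ORF.
Frame -3: ATG CGC CAT TAG ATA ATT GAT GGT CGC TGA ATG AAC TTG CTC TAA ATG TGA — ATG at 3, stop TAG at 12 → 12 nt; ATG at 33, stop TAA at 45 → 15 nt; ATG at 48, stop TGA at 51 → 6 nt.
Longest: frame -1, positions 22–36, 15 nt = 5 codons = 4 aa. → 15 nucleotides.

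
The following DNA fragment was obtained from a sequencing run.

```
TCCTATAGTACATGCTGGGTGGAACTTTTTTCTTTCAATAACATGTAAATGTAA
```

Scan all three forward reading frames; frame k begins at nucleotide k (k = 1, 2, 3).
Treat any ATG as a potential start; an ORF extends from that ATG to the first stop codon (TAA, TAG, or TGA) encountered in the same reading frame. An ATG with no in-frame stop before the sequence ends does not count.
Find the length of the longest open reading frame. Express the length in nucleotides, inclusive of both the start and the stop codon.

30

Frame 1: TCC TAT AGT ACA TGC TGG GTG GAA CTT TTT TCT TTC AAT AAC ATG TAA ATG TAA — ATG at 43, stop TAA at 46 → 6 nt; ATG at 49, stop TAA at 52 → 6 nt.
Frame 2: CCT ATA GTA CAT GCT GGG TGG AAC TTT TTT CTT TCA ATA ACA TGT AAA TGT — no ATG→stop ORF.
Frame 3: CTA TAG TAC ATG CTG GGT GGA ACT TTT TTC TTT CAA TAA CAT GTA AAT GTA — ATG at 12, stop TAA at 39 → 30 nt.
Longest: frame 3, positions 12–41, 30 nt = 10 codons = 9 aa. → 30 nucleotides.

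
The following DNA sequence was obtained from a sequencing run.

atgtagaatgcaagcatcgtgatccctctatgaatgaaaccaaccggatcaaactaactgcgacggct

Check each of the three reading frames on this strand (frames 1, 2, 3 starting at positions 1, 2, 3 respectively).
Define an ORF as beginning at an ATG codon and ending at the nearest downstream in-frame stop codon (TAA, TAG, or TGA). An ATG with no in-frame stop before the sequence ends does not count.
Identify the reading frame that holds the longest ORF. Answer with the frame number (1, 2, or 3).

1

Frame 1: ATG TAG AAT GCA AGC ATC GTG ATC CCT CTA TGA ATG AAA CCA ACC GGA TCA AAC TAA CTG CGA CGG — ATG at 1, stop TAG at 4 → 6 nt; ATG at 34, stop TAA at 55 → 24 nt.
Frame 2: TGT AGA ATG CAA GCA TCG TGA TCC CTC TAT GAA TGA AAC CAA CCG GAT CAA ACT AAC TGC GAC GGC — ATG at 8, stop TGA at 20 → 15 nt.
Frame 3: GTA GAA TGC AAG CAT CGT GAT CCC TCT ATG AAT GAA ACC AAC CGG ATC AAA CTA ACT GCG ACG GCT — no ATG→stop ORF.
Longest ORF is 24 nt in frame 1 (positions 34–57).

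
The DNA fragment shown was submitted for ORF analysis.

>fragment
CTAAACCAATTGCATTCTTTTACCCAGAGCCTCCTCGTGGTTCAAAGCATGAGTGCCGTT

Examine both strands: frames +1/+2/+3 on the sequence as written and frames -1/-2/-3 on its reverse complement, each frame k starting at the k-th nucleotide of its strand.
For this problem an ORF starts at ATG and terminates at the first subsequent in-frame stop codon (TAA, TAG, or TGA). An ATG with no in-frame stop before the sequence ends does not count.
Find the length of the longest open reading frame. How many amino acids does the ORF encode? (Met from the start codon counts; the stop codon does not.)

Reverse complement (5'→3'): AACGGCACTCATGCTTTGAACCACGAGGAGGCTCTGGGTAAAAGAATGCAATTGGTTTAG
Frame +1: CTA AAC CAA TTG CAT TCT TTT ACC CAG AGC CTC CTC GTG GTT CAA AGC ATG AGT GCC GTT — no ATG→stop ORF.
Frame +2: TAA ACC AAT TGC ATT CTT TTA CCC AGA GCC TCC TCG TGG TTC AAA GCA TGA GTG CCG — no ATG→stop ORF.
Frame +3: AAA CCA ATT GCA TTC TTT TAC CCA GAG CCT CCT CGT GGT TCA AAG CAT GAG TGC CGT — no ATG→stop ORF.
Frame -1: AAC GGC ACT CAT GCT TTG AAC CAC GAG GAG GCT CTG GGT AAA AGA ATG CAA TTG GTT TAG — ATG at 46, stop TAG at 58 → 15 nt.
Frame -2: ACG GCA CTC ATG CTT TGA ACC ACG AGG AGG CTC TGG GTA AAA GAA TGC AAT TGG TTT — ATG at 11, stop TGA at 17 → 9 nt.
Frame -3: CGG CAC TCA TGC TTT GAA CCA CGA GGA GGC TCT GGG TAA AAG AAT GCA ATT GGT TTA — no ATG→stop ORF.
Longest: frame -1, positions 46–60, 15 nt = 5 codons = 4 aa. → 4 amino acids.

4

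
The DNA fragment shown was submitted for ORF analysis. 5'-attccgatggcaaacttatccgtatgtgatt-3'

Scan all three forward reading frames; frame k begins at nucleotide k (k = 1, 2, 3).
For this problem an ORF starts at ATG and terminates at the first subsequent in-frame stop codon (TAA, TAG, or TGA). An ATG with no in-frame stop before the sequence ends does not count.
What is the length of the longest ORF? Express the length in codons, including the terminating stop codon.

2

Frame 1: ATT CCG ATG GCA AAC TTA TCC GTA TGT GAT — no ATG→stop ORF.
Frame 2: TTC CGA TGG CAA ACT TAT CCG TAT GTG ATT — no ATG→stop ORF.
Frame 3: TCC GAT GGC AAA CTT ATC CGT ATG TGA — ATG at 24, stop TGA at 27 → 6 nt.
Longest: frame 3, positions 24–29, 6 nt = 2 codons = 1 aa. → 2 codons.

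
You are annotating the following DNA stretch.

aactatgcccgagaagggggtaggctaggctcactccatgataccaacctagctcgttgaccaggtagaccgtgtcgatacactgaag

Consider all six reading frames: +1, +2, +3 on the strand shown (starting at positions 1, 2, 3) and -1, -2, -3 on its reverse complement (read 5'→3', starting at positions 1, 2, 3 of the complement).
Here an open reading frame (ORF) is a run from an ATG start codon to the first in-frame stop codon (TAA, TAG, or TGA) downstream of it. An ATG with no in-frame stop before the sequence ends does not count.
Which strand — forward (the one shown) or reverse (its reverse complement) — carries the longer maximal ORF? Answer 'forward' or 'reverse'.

Reverse complement (5'→3'): CTTCAGTGTATCGACACGGTCTACCTGGTCAACGAGCTAGGTTGGTATCATGGAGTGAGCCTAGCCTACCCCCTTCTCGGGCATAGTT
Frame +1: AAC TAT GCC CGA GAA GGG GGT AGG CTA GGC TCA CTC CAT GAT ACC AAC CTA GCT CGT TGA CCA GGT AGA CCG TGT CGA TAC ACT GAA — no ATG→stop ORF.
Frame +2: ACT ATG CCC GAG AAG GGG GTA GGC TAG GCT CAC TCC ATG ATA CCA ACC TAG CTC GTT GAC CAG GTA GAC CGT GTC GAT ACA CTG AAG — ATG at 5, stop TAG at 26 → 24 nt; ATG at 38, stop TAG at 50 → 15 nt.
Frame +3: CTA TGC CCG AGA AGG GGG TAG GCT AGG CTC ACT CCA TGA TAC CAA CCT AGC TCG TTG ACC AGG TAG ACC GTG TCG ATA CAC TGA — no ATG→stop ORF.
Frame -1: CTT CAG TGT ATC GAC ACG GTC TAC CTG GTC AAC GAG CTA GGT TGG TAT CAT GGA GTG AGC CTA GCC TAC CCC CTT CTC GGG CAT AGT — no ATG→stop ORF.
Frame -2: TTC AGT GTA TCG ACA CGG TCT ACC TGG TCA ACG AGC TAG GTT GGT ATC ATG GAG TGA GCC TAG CCT ACC CCC TTC TCG GGC ATA GTT — ATG at 50, stop TGA at 56 → 9 nt.
Frame -3: TCA GTG TAT CGA CAC GGT CTA CCT GGT CAA CGA GCT AGG TTG GTA TCA TGG AGT GAG CCT AGC CTA CCC CCT TCT CGG GCA TAG — no ATG→stop ORF.
Forward-strand max 24 nt; reverse-strand max 9 nt. The forward strand has the longer ORF.

forward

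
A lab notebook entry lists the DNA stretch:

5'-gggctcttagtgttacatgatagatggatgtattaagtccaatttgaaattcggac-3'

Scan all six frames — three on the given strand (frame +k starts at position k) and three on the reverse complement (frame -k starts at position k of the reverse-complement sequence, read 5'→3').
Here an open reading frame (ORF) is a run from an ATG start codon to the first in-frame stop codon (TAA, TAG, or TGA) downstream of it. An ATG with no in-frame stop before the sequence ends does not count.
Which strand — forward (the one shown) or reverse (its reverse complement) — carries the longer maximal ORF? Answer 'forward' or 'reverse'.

forward

Reverse complement (5'→3'): GTCCGAATTTCAAATTGGACTTAATACATCCATCTATCATGTAACACTAAGAGCCC
Frame +1: GGG CTC TTA GTG TTA CAT GAT AGA TGG ATG TAT TAA GTC CAA TTT GAA ATT CGG — ATG at 28, stop TAA at 34 → 9 nt.
Frame +2: GGC TCT TAG TGT TAC ATG ATA GAT GGA TGT ATT AAG TCC AAT TTG AAA TTC GGA — no ATG→stop ORF.
Frame +3: GCT CTT AGT GTT ACA TGA TAG ATG GAT GTA TTA AGT CCA ATT TGA AAT TCG GAC — ATG at 24, stop TGA at 45 → 24 nt.
Frame -1: GTC CGA ATT TCA AAT TGG ACT TAA TAC ATC CAT CTA TCA TGT AAC ACT AAG AGC — no ATG→stop ORF.
Frame -2: TCC GAA TTT CAA ATT GGA CTT AAT ACA TCC ATC TAT CAT GTA ACA CTA AGA GCC — no ATG→stop ORF.
Frame -3: CCG AAT TTC AAA TTG GAC TTA ATA CAT CCA TCT ATC ATG TAA CAC TAA GAG CCC — ATG at 39, stop TAA at 42 → 6 nt.
Forward-strand max 24 nt; reverse-strand max 6 nt. The forward strand has the longer ORF.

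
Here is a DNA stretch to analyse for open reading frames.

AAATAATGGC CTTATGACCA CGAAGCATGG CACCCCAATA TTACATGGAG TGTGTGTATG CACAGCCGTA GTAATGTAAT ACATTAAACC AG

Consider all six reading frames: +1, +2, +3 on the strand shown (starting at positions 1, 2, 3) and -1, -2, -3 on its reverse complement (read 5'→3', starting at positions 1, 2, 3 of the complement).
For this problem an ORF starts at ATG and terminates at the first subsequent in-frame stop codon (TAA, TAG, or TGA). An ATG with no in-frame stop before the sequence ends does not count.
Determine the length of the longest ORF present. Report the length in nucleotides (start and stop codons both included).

Reverse complement (5'→3'): CTGGTTTAATGTATTACATTACTACGGCTGTGCATACACACACTCCATGTAATATTGGGGTGCCATGCTTCGTGGTCATAAGGCCATTATTT
Frame +1: AAA TAA TGG CCT TAT GAC CAC GAA GCA TGG CAC CCC AAT ATT ACA TGG AGT GTG TGT ATG CAC AGC CGT AGT AAT GTA ATA CAT TAA ACC — ATG at 58, stop TAA at 85 → 30 nt.
Frame +2: AAT AAT GGC CTT ATG ACC ACG AAG CAT GGC ACC CCA ATA TTA CAT GGA GTG TGT GTA TGC ACA GCC GTA GTA ATG TAA TAC ATT AAA CCA — ATG at 14, stop TAA at 77 → 66 nt; ATG at 74, stop TAA at 77 → 6 nt.
Frame +3: ATA ATG GCC TTA TGA CCA CGA AGC ATG GCA CCC CAA TAT TAC ATG GAG TGT GTG TAT GCA CAG CCG TAG TAA TGT AAT ACA TTA AAC CAG — ATG at 6, stop TGA at 15 → 12 nt; ATG at 27, stop TAG at 69 → 45 nt; ATG at 45, stop TAG at 69 → 27 nt.
Frame -1: CTG GTT TAA TGT ATT ACA TTA CTA CGG CTG TGC ATA CAC ACA CTC CAT GTA ATA TTG GGG TGC CAT GCT TCG TGG TCA TAA GGC CAT TAT — no ATG→stop ORF.
Frame -2: TGG TTT AAT GTA TTA CAT TAC TAC GGC TGT GCA TAC ACA CAC TCC ATG TAA TAT TGG GGT GCC ATG CTT CGT GGT CAT AAG GCC ATT ATT — ATG at 47, stop TAA at 50 → 6 nt.
Frame -3: GGT TTA ATG TAT TAC ATT ACT ACG GCT GTG CAT ACA CAC ACT CCA TGT AAT ATT GGG GTG CCA TGC TTC GTG GTC ATA AGG CCA TTA TTT — no ATG→stop ORF.
Longest: frame +2, positions 14–79, 66 nt = 22 codons = 21 aa. → 66 nucleotides.

66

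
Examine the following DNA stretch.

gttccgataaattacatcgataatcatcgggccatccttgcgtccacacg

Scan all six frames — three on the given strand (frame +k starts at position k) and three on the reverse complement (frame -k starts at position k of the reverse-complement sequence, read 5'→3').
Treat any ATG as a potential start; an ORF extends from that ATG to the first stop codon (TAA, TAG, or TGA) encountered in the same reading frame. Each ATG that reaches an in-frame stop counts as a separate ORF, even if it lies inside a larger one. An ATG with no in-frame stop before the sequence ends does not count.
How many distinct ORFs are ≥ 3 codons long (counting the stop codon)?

1

Reverse complement (5'→3'): CGTGTGGACGCAAGGATGGCCCGATGATTATCGATGTAATTTATCGGAAC
Frame +1: GTT CCG ATA AAT TAC ATC GAT AAT CAT CGG GCC ATC CTT GCG TCC ACA — no ATG→stop ORF.
Frame +2: TTC CGA TAA ATT ACA TCG ATA ATC ATC GGG CCA TCC TTG CGT CCA CAC — no ATG→stop ORF.
Frame +3: TCC GAT AAA TTA CAT CGA TAA TCA TCG GGC CAT CCT TGC GTC CAC ACG — no ATG→stop ORF.
Frame -1: CGT GTG GAC GCA AGG ATG GCC CGA TGA TTA TCG ATG TAA TTT ATC GGA — ATG at 16, stop TGA at 25 → 12 nt; ATG at 34, stop TAA at 37 → 6 nt.
Frame -2: GTG TGG ACG CAA GGA TGG CCC GAT GAT TAT CGA TGT AAT TTA TCG GAA — no ATG→stop ORF.
Frame -3: TGT GGA CGC AAG GAT GGC CCG ATG ATT ATC GAT GTA ATT TAT CGG AAC — no ATG→stop ORF.
ORFs ≥ 3 codons: frame -1 16–27 (4 codons). Count = 1.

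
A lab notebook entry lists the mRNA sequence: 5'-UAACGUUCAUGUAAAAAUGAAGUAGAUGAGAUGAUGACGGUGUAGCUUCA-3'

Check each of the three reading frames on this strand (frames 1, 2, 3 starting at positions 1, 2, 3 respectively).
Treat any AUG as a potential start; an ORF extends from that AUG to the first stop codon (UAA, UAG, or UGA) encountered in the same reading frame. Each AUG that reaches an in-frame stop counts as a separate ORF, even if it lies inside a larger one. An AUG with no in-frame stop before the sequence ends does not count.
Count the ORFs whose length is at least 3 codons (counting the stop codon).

Frame 1: UAA CGU UCA UGU AAA AAU GAA GUA GAU GAG AUG AUG ACG GUG UAG CUU — AUG at 31, stop UAG at 43 → 15 nt; AUG at 34, stop UAG at 43 → 12 nt.
Frame 2: AAC GUU CAU GUA AAA AUG AAG UAG AUG AGA UGA UGA CGG UGU AGC UUC — AUG at 17, stop UAG at 23 → 9 nt; AUG at 26, stop UGA at 32 → 9 nt.
Frame 3: ACG UUC AUG UAA AAA UGA AGU AGA UGA GAU GAU GAC GGU GUA GCU UCA — AUG at 9, stop UAA at 12 → 6 nt.
ORFs ≥ 3 codons: frame 1 31–45 (5 codons), frame 1 34–45 (4 codons), frame 2 17–25 (3 codons), frame 2 26–34 (3 codons). Count = 4.

4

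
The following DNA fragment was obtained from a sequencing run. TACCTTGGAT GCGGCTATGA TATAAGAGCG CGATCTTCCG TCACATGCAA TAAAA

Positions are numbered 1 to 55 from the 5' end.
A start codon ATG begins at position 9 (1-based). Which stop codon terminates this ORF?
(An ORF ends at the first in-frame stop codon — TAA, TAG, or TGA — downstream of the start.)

TGA

Codons from position 9: ATG (9–11), CGG (12–14), CTA (15–17), TGA (18–20).
The first in-frame stop codon is TGA.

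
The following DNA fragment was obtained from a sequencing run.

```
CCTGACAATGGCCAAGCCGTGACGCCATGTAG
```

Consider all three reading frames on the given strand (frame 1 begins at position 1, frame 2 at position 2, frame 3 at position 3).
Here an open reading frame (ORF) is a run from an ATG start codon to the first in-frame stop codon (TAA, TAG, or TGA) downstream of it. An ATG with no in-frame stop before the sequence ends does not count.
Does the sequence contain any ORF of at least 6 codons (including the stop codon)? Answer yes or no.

no

Frame 1: CCT GAC AAT GGC CAA GCC GTG ACG CCA TGT — no ATG→stop ORF.
Frame 2: CTG ACA ATG GCC AAG CCG TGA CGC CAT GTA — ATG at 8, stop TGA at 20 → 15 nt.
Frame 3: TGA CAA TGG CCA AGC CGT GAC GCC ATG TAG — ATG at 27, stop TAG at 30 → 6 nt.
Largest ORF found is 5 codons < 6, so no.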